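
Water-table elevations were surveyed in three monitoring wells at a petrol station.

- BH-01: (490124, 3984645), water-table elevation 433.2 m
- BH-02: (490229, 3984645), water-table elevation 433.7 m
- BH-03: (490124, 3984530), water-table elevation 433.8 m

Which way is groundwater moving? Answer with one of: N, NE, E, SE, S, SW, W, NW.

NW

∂h/∂x = (433.7 − 433.2) / (490229 − 490124) = +0.004762
∂h/∂y = (433.8 − 433.2) / (3984530 − 3984645) = -0.005217
Flow = −∇h = (-0.004762 east, +0.005217 north), which points northwest.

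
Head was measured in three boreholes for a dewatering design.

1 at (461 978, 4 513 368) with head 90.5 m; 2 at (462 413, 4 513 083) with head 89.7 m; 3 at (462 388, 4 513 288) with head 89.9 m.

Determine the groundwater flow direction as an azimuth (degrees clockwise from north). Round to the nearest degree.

122°

Taking 1 as reference: 2−1 = (435, -285, -0.8); 3−1 = (410, -80, -0.6).
Determinant of the coordinate differences = 435·(-80) − 410·(-285) = 82050.
∂h/∂x = [(-0.8)·(-80) − (-0.6)·(-285)] / 82050 = -0.001304
∂h/∂y = [435·(-0.6) − 410·(-0.8)] / 82050 = +0.0008166
Flow direction (−∇h) has components (+0.001304 E, -0.0008166 N).
Azimuth = atan2(E, N) = atan2(+0.001304, -0.0008166) = 122.1° ≈ 122°.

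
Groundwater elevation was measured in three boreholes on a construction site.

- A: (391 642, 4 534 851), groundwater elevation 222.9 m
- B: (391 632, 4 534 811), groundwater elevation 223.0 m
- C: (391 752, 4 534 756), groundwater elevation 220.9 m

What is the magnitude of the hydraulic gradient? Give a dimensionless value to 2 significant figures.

0.017

Three-point gradient (reference A): Δ to B = (-10, -40, +0.1), Δ to C = (110, -95, -2.0).
∂h/∂x = -0.01673, ∂h/∂y = +0.001682 (det = 5350).
|∇h| = √(-0.01673² + 0.001682²) = 0.01681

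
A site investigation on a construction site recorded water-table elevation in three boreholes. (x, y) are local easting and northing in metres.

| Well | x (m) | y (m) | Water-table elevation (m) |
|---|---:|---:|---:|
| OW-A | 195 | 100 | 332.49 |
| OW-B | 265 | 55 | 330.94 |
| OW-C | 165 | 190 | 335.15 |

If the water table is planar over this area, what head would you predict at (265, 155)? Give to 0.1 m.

333.8 m

With h = a·x + b·y + c and OW-A as origin, the differences give:
  70·a + (-45)·b = -1.55
  (-30)·a + 90·b = +2.66
Eliminate b (×90 and ×(-45), subtract): 4950·a = -19.800 → a = ∂h/∂x = -0.004000
Back-substitute: b = ∂h/∂y = +0.02822.
h(265, 155) = 332.49 + (-0.004000)·(70) + (+0.02822)·(55) = 332.49 -0.280 +1.552 = 333.762 m.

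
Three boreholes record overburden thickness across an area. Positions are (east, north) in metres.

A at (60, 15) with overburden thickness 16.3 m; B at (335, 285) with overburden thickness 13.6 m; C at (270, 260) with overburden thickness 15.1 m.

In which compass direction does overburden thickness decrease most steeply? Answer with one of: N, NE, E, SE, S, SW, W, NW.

Taking A as reference: B−A = (275, 270, -2.7); C−A = (210, 245, -1.2).
Solve a·Δx + b·Δy = Δd: det = 275·245 − 210·270 = 10675.
∂d/∂x = [(-2.7)·245 − (-1.2)·270] / 10675 = -0.03162
∂d/∂y = [275·(-1.2) − 210·(-2.7)] / 10675 = +0.02220
Steepest decrease is along −∇f = (+0.03162 E, -0.02220 N) → southeast.

SE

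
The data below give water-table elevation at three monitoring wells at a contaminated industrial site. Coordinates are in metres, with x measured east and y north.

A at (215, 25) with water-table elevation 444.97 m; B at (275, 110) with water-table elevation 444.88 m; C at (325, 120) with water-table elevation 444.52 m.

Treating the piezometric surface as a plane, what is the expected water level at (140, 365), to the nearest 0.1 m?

447.2 m

Three-point gradient (reference A): Δ to B = (60, 85, -0.09), Δ to C = (110, 95, -0.45).
∂h/∂x = -0.008137, ∂h/∂y = +0.004685 (det = -3650).
h(140, 365) = 444.97 + (-0.008137)·(-75) + (+0.004685)·(340) = 444.97 +0.610 +1.593 = 447.173 m.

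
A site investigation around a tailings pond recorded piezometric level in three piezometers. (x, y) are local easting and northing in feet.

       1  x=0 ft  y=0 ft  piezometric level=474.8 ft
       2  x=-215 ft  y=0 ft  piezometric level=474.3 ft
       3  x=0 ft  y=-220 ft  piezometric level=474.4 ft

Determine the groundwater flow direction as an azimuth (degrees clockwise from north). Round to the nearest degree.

∂h/∂x = (474.3 − 474.8) / (-215 − 0) = +0.002326
∂h/∂y = (474.4 − 474.8) / (-220 − 0) = +0.001818
Flow direction (−∇h) has components (-0.002326 E, -0.001818 N).
Azimuth = atan2(E, N) = atan2(-0.002326, -0.001818) = 232.0° ≈ 232°.

232°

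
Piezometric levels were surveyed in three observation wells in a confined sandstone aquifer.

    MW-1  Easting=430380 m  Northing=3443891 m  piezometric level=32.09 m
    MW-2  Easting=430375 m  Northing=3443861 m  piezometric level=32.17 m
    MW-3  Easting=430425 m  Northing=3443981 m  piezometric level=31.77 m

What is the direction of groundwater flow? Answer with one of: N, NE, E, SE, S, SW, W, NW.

NE

With h = a·x + b·y + c and MW-1 as origin, the differences give:
  (-5)·a + (-30)·b = +0.08
  45·a + 90·b = -0.32
Eliminate b (×90 and ×(-30), subtract): 900·a = -2.400 → a = ∂h/∂x = -0.002667
Back-substitute: b = ∂h/∂y = -0.002222.
Flow = −∇h = (+0.002667 east, +0.002222 north), which points northeast.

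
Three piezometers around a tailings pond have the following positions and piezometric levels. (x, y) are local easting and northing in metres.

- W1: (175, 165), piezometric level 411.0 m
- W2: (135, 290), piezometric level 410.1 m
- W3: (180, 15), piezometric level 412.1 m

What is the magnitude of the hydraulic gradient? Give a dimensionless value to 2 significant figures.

Differences from W1: to W2 (Δx, Δy, Δh) = (-40, 125, -0.9); to W3 = (5, -150, +1.1).
Solve a·Δx + b·Δy = Δh: det = (-40)·(-150) − 5·125 = 5375.
∂h/∂x = [(-0.9)·(-150) − (+1.1)·125] / 5375 = -0.0004651
∂h/∂y = [(-40)·(+1.1) − 5·(-0.9)] / 5375 = -0.007349
|∇h| = √(-0.0004651² + -0.007349²) = 0.007364

0.0074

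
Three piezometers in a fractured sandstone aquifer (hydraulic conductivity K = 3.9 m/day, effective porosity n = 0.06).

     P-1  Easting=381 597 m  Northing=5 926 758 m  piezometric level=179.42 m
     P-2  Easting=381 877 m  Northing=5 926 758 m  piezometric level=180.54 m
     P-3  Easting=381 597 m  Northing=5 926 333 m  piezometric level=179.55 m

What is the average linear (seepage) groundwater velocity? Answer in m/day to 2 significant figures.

0.26 m/day

∂h/∂x = (180.54 − 179.42) / (381877 − 381597) = +0.004000
∂h/∂y = (179.55 − 179.42) / (5926333 − 5926758) = -0.0003059
|∇h| = √(0.004000² + -0.0003059²) = 0.004012
Seepage velocity v = K·i/n = 3.9 × 0.004012 / 0.06 = 0.2608 m/day.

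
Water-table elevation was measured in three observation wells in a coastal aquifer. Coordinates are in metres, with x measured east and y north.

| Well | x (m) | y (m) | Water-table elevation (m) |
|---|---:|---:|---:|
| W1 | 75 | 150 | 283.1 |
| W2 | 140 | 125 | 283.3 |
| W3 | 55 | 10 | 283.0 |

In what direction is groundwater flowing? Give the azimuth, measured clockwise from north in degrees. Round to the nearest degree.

Taking W1 as reference: W2−W1 = (65, -25, +0.2); W3−W1 = (-20, -140, -0.1).
Solve a·Δx + b·Δy = Δh: det = 65·(-140) − (-20)·(-25) = -9600.
∂h/∂x = [(+0.2)·(-140) − (-0.1)·(-25)] / -9600 = +0.003177
∂h/∂y = [65·(-0.1) − (-20)·(+0.2)] / -9600 = +0.0002604
Flow direction (−∇h) has components (-0.003177 E, -0.0002604 N).
Azimuth = atan2(E, N) = atan2(-0.003177, -0.0002604) = 265.3° ≈ 265°.

265°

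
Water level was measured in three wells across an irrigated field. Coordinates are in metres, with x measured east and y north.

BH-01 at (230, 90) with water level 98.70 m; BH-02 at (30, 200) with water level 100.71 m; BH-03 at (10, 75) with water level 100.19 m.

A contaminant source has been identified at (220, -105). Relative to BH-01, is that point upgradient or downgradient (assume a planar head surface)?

downgradient

Three-point gradient (reference BH-01): Δ to BH-02 = (-200, 110, +2.01), Δ to BH-03 = (-220, -15, +1.49).
∂h/∂x = -0.007134, ∂h/∂y = +0.005301 (det = 27200).
Head at (220, -105) = 98.70 + (-0.007134)·(-10) + (+0.005301)·(-195) = 97.74 m.
That is lower than the 98.70 m at BH-01, so the point is downgradient.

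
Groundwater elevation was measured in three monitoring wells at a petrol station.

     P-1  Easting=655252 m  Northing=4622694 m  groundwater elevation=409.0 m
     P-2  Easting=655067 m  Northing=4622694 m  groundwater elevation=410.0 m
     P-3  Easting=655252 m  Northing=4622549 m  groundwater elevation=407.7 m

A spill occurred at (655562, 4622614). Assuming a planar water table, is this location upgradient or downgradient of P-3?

downgradient

∂h/∂x = (410.0 − 409.0) / (655067 − 655252) = -0.005405
∂h/∂y = (407.7 − 409.0) / (4622549 − 4622694) = +0.008966
Head at (655562, 4622614) = 409.0 + (-0.005405)·(310) + (+0.008966)·(-80) = 406.61 m.
That is lower than the 407.7 m at P-3, so the point is downgradient.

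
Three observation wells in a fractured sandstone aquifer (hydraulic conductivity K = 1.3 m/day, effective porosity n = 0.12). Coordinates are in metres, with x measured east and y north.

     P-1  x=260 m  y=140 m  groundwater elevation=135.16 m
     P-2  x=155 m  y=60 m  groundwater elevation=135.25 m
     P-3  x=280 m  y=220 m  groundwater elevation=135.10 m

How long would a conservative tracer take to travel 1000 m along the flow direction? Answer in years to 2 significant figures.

340 years

With h = a·x + b·y + c and P-1 as origin, the differences give:
  (-105)·a + (-80)·b = +0.09
  20·a + 80·b = -0.06
Eliminate b (×80 and ×(-80), subtract): -6800·a = 2.400 → a = ∂h/∂x = -0.0003529
Back-substitute: b = ∂h/∂y = -0.0006618.
|∇h| = √(-0.0003529² + -0.0006618²) = 0.00075
Seepage velocity v = K·i/n = 1.3 × 0.00075 / 0.12 = 0.008125 m/day.
t = 1000 / 0.008125 = 1.231e+05 days = 337 years.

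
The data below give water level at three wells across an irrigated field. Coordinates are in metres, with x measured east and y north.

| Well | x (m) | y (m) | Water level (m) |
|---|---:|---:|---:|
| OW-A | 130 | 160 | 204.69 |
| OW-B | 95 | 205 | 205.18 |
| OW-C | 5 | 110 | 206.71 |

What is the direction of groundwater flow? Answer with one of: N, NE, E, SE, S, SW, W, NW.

E

With h = a·x + b·y + c and OW-A as origin, the differences give:
  (-35)·a + 45·b = +0.49
  (-125)·a + (-50)·b = +2.02
Eliminate b (×(-50) and ×45, subtract): 7375·a = -115.400 → a = ∂h/∂x = -0.01565
Back-substitute: b = ∂h/∂y = -0.001281.
Flow = −∇h = (+0.01565 east, +0.001281 north), which points east.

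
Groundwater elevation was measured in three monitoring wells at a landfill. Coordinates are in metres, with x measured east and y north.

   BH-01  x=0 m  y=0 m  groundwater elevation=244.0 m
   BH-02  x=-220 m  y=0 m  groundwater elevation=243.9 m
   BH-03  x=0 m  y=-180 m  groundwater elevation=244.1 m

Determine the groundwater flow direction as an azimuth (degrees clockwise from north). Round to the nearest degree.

321°

∂h/∂x = (243.9 − 244.0) / (-220 − 0) = +0.0004545
∂h/∂y = (244.1 − 244.0) / (-180 − 0) = -0.0005556
Flow direction (−∇h) has components (-0.0004545 E, +0.0005556 N).
Azimuth = atan2(E, N) = atan2(-0.0004545, +0.0005556) = 320.7° ≈ 321°.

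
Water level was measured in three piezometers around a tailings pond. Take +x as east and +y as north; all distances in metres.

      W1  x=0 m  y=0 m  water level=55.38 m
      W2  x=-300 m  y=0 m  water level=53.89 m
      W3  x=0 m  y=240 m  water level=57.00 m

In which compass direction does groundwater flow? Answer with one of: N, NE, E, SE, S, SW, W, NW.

∂h/∂x = (53.89 − 55.38) / (-300 − 0) = +0.004967
∂h/∂y = (57.00 − 55.38) / (240 − 0) = +0.006750
Flow = −∇h = (-0.004967 east, -0.006750 north), which points southwest.

SW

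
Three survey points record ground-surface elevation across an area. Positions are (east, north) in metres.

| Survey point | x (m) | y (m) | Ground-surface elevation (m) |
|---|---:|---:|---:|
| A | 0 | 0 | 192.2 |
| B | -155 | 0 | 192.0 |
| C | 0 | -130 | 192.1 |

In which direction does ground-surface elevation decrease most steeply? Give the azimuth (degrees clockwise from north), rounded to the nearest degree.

∂z/∂x = (192.0 − 192.2) / (-155 − 0) = +0.001290
∂z/∂y = (192.1 − 192.2) / (-130 − 0) = +0.0007692
Steepest decrease is along −∇f: components (-0.001290 E, -0.0007692 N).
Azimuth = atan2(-0.001290, -0.0007692) = 239.2° ≈ 239°.

239°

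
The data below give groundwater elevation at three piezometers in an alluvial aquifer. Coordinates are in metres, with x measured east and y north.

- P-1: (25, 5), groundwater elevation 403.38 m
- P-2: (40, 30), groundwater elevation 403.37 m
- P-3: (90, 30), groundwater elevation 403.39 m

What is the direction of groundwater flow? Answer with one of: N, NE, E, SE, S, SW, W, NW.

NW

Differences from P-1: to P-2 (Δx, Δy, Δh) = (15, 25, -0.01); to P-3 = (65, 25, +0.01).
Solve a·Δx + b·Δy = Δh: det = 15·25 − 65·25 = -1250.
∂h/∂x = [(-0.01)·25 − (+0.01)·25] / -1250 = +0.0004000
∂h/∂y = [15·(+0.01) − 65·(-0.01)] / -1250 = -0.0006400
Flow = −∇h = (-0.0004000 east, +0.0006400 north), which points northwest.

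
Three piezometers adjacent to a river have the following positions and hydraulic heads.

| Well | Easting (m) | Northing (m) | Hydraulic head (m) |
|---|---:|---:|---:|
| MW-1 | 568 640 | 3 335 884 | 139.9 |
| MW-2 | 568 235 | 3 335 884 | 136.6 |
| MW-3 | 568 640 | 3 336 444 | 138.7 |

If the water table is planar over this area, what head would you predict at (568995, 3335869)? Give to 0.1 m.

142.8 m

∂h/∂x = (136.6 − 139.9) / (568235 − 568640) = +0.008148
∂h/∂y = (138.7 − 139.9) / (3336444 − 3335884) = -0.002143
h(568995, 3335869) = 139.9 + (+0.008148)·(355) + (-0.002143)·(-15) = 139.9 +2.893 +0.032 = 142.825 m.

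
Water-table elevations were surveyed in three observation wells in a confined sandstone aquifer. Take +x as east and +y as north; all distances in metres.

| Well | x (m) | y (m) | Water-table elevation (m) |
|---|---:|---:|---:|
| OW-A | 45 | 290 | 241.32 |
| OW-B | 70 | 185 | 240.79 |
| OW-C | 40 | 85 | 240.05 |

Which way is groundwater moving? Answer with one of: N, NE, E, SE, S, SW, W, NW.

SW

Taking OW-A as reference: OW-B−OW-A = (25, -105, -0.53); OW-C−OW-A = (-5, -205, -1.27).
Solve a·Δx + b·Δy = Δh: det = 25·(-205) − (-5)·(-105) = -5650.
∂h/∂x = [(-0.53)·(-205) − (-1.27)·(-105)] / -5650 = +0.004372
∂h/∂y = [25·(-1.27) − (-5)·(-0.53)] / -5650 = +0.006088
Flow = −∇h = (-0.004372 east, -0.006088 north), which points southwest.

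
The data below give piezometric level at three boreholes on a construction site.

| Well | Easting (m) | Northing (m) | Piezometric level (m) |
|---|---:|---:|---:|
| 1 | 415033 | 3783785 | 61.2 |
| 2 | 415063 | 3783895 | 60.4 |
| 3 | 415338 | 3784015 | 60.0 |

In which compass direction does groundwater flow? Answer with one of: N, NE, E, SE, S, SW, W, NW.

N

Differences from 1: to 2 (Δx, Δy, Δh) = (30, 110, -0.8); to 3 = (305, 230, -1.2).
Solve a·Δx + b·Δy = Δh: det = 30·230 − 305·110 = -26650.
∂h/∂x = [(-0.8)·230 − (-1.2)·110] / -26650 = +0.001951
∂h/∂y = [30·(-1.2) − 305·(-0.8)] / -26650 = -0.007805
Flow = −∇h = (-0.001951 east, +0.007805 north), which points north.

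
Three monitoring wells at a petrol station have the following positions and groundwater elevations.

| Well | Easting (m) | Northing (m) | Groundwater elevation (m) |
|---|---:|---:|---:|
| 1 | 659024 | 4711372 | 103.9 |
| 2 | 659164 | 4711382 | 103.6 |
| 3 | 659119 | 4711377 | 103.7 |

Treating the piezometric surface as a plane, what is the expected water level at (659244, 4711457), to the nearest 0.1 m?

Differences from 1: to 2 (Δx, Δy, Δh) = (140, 10, -0.3); to 3 = (95, 5, -0.2).
Determinant of the coordinate differences = 140·5 − 95·10 = -250.
∂h/∂x = [(-0.3)·5 − (-0.2)·10] / -250 = -0.002000
∂h/∂y = [140·(-0.2) − 95·(-0.3)] / -250 = -0.002000
h(659244, 4711457) = 103.9 + (-0.002000)·(220) + (-0.002000)·(85) = 103.9 -0.440 -0.170 = 103.290 m.

103.3 m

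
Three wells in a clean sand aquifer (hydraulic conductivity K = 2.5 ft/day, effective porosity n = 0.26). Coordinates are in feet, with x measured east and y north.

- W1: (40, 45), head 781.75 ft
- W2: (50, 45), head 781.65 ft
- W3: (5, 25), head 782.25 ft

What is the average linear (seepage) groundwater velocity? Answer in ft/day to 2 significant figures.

With h = a·x + b·y + c and W1 as origin, the differences give:
  10·a + 0·b = -0.10
  (-35)·a + (-20)·b = +0.50
Eliminate b (×(-20) and ×0, subtract): -200·a = 2.000 → a = ∂h/∂x = -0.01000
Back-substitute: b = ∂h/∂y = -0.007500.
|∇h| = √(-0.01000² + -0.007500²) = 0.0125
Seepage velocity v = K·i/n = 2.5 × 0.0125 / 0.26 = 0.1202 ft/day.

0.12 ft/day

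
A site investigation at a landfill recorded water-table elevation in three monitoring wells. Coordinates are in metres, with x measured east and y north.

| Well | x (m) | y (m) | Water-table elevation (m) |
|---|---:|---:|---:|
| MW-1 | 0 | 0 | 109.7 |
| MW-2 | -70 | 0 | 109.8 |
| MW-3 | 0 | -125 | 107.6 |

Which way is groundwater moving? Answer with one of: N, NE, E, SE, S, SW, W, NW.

∂h/∂x = (109.8 − 109.7) / (-70 − 0) = -0.001429
∂h/∂y = (107.6 − 109.7) / (-125 − 0) = +0.01680
Flow = −∇h = (+0.001429 east, -0.01680 north), which points south.

S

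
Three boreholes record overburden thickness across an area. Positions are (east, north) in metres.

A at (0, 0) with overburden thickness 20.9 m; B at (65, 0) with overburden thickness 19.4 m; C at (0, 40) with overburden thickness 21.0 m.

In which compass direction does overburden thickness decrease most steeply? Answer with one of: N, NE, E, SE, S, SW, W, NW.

∂d/∂x = (19.4 − 20.9) / (65 − 0) = -0.02308
∂d/∂y = (21.0 − 20.9) / (40 − 0) = +0.002500
Steepest decrease is along −∇f = (+0.02308 E, -0.002500 N) → east.

E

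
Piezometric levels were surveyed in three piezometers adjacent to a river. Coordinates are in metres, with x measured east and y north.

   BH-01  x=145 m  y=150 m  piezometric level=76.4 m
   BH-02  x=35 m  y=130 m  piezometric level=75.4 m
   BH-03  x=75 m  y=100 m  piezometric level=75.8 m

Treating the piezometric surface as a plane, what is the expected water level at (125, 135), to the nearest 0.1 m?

76.2 m

With h = a·x + b·y + c and BH-01 as origin, the differences give:
  (-110)·a + (-20)·b = -1.0
  (-70)·a + (-50)·b = -0.6
Eliminate b (×(-50) and ×(-20), subtract): 4100·a = 38.00 → a = ∂h/∂x = +0.009268
Back-substitute: b = ∂h/∂y = -0.0009756.
h(125, 135) = 76.4 + (+0.009268)·(-20) + (-0.0009756)·(-15) = 76.4 -0.185 +0.015 = 76.229 m.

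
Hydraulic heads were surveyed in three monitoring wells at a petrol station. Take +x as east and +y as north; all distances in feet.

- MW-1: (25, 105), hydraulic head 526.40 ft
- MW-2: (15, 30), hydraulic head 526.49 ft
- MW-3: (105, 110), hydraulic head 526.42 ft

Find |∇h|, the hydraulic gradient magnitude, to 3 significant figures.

0.00129

With h = a·x + b·y + c and MW-1 as origin, the differences give:
  (-10)·a + (-75)·b = +0.09
  80·a + 5·b = +0.02
Eliminate b (×5 and ×(-75), subtract): 5950·a = 1.950 → a = ∂h/∂x = +0.0003277
Back-substitute: b = ∂h/∂y = -0.001244.
|∇h| = √(0.0003277² + -0.001244²) = 0.001286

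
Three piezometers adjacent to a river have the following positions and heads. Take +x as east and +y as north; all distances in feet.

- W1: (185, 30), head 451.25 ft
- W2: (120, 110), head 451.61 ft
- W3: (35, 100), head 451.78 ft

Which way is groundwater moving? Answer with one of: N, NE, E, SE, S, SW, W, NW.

SE

Differences from W1: to W2 (Δx, Δy, Δh) = (-65, 80, +0.36); to W3 = (-150, 70, +0.53).
Solve a·Δx + b·Δy = Δh: det = (-65)·70 − (-150)·80 = 7450.
∂h/∂x = [(+0.36)·70 − (+0.53)·80] / 7450 = -0.002309
∂h/∂y = [(-65)·(+0.53) − (-150)·(+0.36)] / 7450 = +0.002624
Flow = −∇h = (+0.002309 east, -0.002624 north), which points southeast.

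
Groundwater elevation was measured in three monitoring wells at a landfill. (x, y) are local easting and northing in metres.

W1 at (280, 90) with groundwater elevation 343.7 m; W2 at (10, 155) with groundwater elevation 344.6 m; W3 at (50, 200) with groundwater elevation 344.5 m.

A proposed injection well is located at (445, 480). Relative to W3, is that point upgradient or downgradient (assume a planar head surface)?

Taking W1 as reference: W2−W1 = (-270, 65, +0.9); W3−W1 = (-230, 110, +0.8).
Determinant of the coordinate differences = (-270)·110 − (-230)·65 = -14750.
∂h/∂x = [(+0.9)·110 − (+0.8)·65] / -14750 = -0.003186
∂h/∂y = [(-270)·(+0.8) − (-230)·(+0.9)] / -14750 = +0.0006102
Head at (445, 480) = 343.7 + (-0.003186)·(165) + (+0.0006102)·(390) = 343.41 m.
That is lower than the 344.5 m at W3, so the point is downgradient.

downgradient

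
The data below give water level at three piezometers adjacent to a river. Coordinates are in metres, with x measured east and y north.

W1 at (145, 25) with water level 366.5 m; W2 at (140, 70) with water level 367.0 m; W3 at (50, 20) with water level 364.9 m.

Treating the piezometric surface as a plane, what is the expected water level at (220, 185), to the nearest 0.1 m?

369.8 m

Differences from W1: to W2 (Δx, Δy, Δh) = (-5, 45, +0.5); to W3 = (-95, -5, -1.6).
Determinant of the coordinate differences = (-5)·(-5) − (-95)·45 = 4300.
∂h/∂x = [(+0.5)·(-5) − (-1.6)·45] / 4300 = +0.01616
∂h/∂y = [(-5)·(-1.6) − (-95)·(+0.5)] / 4300 = +0.01291
h(220, 185) = 366.5 + (+0.01616)·(75) + (+0.01291)·(160) = 366.5 +1.212 +2.065 = 369.777 m.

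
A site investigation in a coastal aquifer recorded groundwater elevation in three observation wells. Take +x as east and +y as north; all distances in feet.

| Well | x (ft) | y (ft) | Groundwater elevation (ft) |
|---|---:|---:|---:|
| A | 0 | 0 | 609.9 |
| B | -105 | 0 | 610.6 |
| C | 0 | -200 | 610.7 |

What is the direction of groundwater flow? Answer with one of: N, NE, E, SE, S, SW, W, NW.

NE

∂h/∂x = (610.6 − 609.9) / (-105 − 0) = -0.006667
∂h/∂y = (610.7 − 609.9) / (-200 − 0) = -0.004000
Flow = −∇h = (+0.006667 east, +0.004000 north), which points northeast.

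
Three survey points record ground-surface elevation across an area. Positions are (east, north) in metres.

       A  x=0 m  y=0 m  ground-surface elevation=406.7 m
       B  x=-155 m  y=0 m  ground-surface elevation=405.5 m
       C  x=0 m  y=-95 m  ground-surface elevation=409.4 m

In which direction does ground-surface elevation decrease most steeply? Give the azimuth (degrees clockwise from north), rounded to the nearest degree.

345°

∂z/∂x = (405.5 − 406.7) / (-155 − 0) = +0.007742
∂z/∂y = (409.4 − 406.7) / (-95 − 0) = -0.02842
Steepest decrease is along −∇f: components (-0.007742 E, +0.02842 N).
Azimuth = atan2(-0.007742, +0.02842) = 344.8° ≈ 345°.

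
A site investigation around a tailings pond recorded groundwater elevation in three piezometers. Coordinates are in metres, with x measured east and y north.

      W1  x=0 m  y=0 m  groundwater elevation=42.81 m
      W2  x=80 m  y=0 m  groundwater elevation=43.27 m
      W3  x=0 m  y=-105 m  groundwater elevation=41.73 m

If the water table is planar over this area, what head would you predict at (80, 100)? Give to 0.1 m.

∂h/∂x = (43.27 − 42.81) / (80 − 0) = +0.005750
∂h/∂y = (41.73 − 42.81) / (-105 − 0) = +0.01029
h(80, 100) = 42.81 + (+0.005750)·(80) + (+0.01029)·(100) = 42.81 +0.460 +1.029 = 44.299 m.

44.3 m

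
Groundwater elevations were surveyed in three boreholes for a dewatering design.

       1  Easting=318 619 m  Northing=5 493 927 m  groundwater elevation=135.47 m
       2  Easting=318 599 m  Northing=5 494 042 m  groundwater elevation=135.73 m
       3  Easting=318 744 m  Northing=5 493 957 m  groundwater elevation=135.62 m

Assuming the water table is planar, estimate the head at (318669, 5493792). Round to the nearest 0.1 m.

135.2 m

Differences from 1: to 2 (Δx, Δy, Δh) = (-20, 115, +0.26); to 3 = (125, 30, +0.15).
Determinant of the coordinate differences = (-20)·30 − 125·115 = -14975.
∂h/∂x = [(+0.26)·30 − (+0.15)·115] / -14975 = +0.0006311
∂h/∂y = [(-20)·(+0.15) − 125·(+0.26)] / -14975 = +0.002371
h(318669, 5493792) = 135.47 + (+0.0006311)·(50) + (+0.002371)·(-135) = 135.47 +0.032 -0.320 = 135.182 m.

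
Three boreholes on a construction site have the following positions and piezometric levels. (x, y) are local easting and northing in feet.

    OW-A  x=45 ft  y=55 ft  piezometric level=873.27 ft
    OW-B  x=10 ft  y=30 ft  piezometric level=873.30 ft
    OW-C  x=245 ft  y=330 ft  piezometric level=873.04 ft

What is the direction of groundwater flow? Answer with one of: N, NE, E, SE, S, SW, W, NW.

NE

Differences from OW-A: to OW-B (Δx, Δy, Δh) = (-35, -25, +0.03); to OW-C = (200, 275, -0.23).
Solve a·Δx + b·Δy = Δh: det = (-35)·275 − 200·(-25) = -4625.
∂h/∂x = [(+0.03)·275 − (-0.23)·(-25)] / -4625 = -0.0005405
∂h/∂y = [(-35)·(-0.23) − 200·(+0.03)] / -4625 = -0.0004432
Flow = −∇h = (+0.0005405 east, +0.0004432 north), which points northeast.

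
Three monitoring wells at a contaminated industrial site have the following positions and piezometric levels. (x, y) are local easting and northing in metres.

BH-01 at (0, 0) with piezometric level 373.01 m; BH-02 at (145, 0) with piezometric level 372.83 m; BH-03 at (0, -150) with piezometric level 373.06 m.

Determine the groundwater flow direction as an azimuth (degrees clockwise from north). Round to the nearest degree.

∂h/∂x = (372.83 − 373.01) / (145 − 0) = -0.001241
∂h/∂y = (373.06 − 373.01) / (-150 − 0) = -0.0003333
Flow direction (−∇h) has components (+0.001241 E, +0.0003333 N).
Azimuth = atan2(E, N) = atan2(+0.001241, +0.0003333) = 75.0° ≈ 075°.

075°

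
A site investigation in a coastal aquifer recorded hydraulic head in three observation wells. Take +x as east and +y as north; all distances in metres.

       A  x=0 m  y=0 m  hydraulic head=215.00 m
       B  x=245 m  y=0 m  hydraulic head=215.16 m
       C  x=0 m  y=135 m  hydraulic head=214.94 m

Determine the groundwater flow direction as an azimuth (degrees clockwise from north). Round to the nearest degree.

∂h/∂x = (215.16 − 215.00) / (245 − 0) = +0.0006531
∂h/∂y = (214.94 − 215.00) / (135 − 0) = -0.0004444
Flow direction (−∇h) has components (-0.0006531 E, +0.0004444 N).
Azimuth = atan2(E, N) = atan2(-0.0006531, +0.0004444) = 304.2° ≈ 304°.

304°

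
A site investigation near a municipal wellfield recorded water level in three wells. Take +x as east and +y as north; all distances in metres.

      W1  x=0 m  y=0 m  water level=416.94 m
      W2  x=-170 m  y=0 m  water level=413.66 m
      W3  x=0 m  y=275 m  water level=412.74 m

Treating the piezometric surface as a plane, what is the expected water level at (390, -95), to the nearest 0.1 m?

425.9 m

∂h/∂x = (413.66 − 416.94) / (-170 − 0) = +0.01929
∂h/∂y = (412.74 − 416.94) / (275 − 0) = -0.01527
h(390, -95) = 416.94 + (+0.01929)·(390) + (-0.01527)·(-95) = 416.94 +7.525 +1.451 = 425.916 m.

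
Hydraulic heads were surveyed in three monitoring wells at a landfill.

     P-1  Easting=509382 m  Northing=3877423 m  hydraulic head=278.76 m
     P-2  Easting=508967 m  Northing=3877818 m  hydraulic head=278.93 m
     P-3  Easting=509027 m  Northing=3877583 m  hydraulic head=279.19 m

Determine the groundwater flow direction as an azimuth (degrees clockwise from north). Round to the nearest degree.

Differences from P-1: to P-2 (Δx, Δy, Δh) = (-415, 395, +0.17); to P-3 = (-355, 160, +0.43).
Determinant of the coordinate differences = (-415)·160 − (-355)·395 = 73825.
∂h/∂x = [(+0.17)·160 − (+0.43)·395] / 73825 = -0.001932
∂h/∂y = [(-415)·(+0.43) − (-355)·(+0.17)] / 73825 = -0.001600
Flow direction (−∇h) has components (+0.001932 E, +0.001600 N).
Azimuth = atan2(E, N) = atan2(+0.001932, +0.001600) = 50.4° ≈ 050°.

050°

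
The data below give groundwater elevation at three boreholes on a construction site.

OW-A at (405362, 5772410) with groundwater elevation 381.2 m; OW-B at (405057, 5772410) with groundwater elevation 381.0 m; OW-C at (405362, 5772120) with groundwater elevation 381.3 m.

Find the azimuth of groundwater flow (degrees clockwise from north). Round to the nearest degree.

∂h/∂x = (381.0 − 381.2) / (405057 − 405362) = +0.0006557
∂h/∂y = (381.3 − 381.2) / (5772120 − 5772410) = -0.0003448
Flow direction (−∇h) has components (-0.0006557 E, +0.0003448 N).
Azimuth = atan2(E, N) = atan2(-0.0006557, +0.0003448) = 297.7° ≈ 298°.

298°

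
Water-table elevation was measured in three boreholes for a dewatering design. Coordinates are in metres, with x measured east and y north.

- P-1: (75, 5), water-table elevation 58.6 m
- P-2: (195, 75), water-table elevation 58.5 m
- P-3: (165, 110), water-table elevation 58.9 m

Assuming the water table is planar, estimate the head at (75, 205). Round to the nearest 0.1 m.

60.0 m

With h = a·x + b·y + c and P-1 as origin, the differences give:
  120·a + 70·b = -0.1
  90·a + 105·b = +0.3
Eliminate b (×105 and ×70, subtract): 6300·a = -31.50 → a = ∂h/∂x = -0.005000
Back-substitute: b = ∂h/∂y = +0.007143.
h(75, 205) = 58.6 + (-0.005000)·(0) + (+0.007143)·(200) = 58.6 -0.000 +1.429 = 60.029 m.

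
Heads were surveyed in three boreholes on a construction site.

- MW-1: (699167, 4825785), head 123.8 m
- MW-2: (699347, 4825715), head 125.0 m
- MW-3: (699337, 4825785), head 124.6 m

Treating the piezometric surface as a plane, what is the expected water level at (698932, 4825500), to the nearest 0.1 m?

124.1 m

Differences from MW-1: to MW-2 (Δx, Δy, Δh) = (180, -70, +1.2); to MW-3 = (170, 0, +0.8).
Solve a·Δx + b·Δy = Δh: det = 180·0 − 170·(-70) = 11900.
∂h/∂x = [(+1.2)·0 − (+0.8)·(-70)] / 11900 = +0.004706
∂h/∂y = [180·(+0.8) − 170·(+1.2)] / 11900 = -0.005042
h(698932, 4825500) = 123.8 + (+0.004706)·(-235) + (-0.005042)·(-285) = 123.8 -1.106 +1.437 = 124.131 m.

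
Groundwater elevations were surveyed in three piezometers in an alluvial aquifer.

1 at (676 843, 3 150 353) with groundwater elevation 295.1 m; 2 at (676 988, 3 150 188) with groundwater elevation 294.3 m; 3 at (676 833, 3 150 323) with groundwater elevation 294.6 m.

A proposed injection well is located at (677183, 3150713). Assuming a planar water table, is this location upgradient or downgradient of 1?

upgradient

Differences from 1: to 2 (Δx, Δy, Δh) = (145, -165, -0.8); to 3 = (-10, -30, -0.5).
Solve a·Δx + b·Δy = Δh: det = 145·(-30) − (-10)·(-165) = -6000.
∂h/∂x = [(-0.8)·(-30) − (-0.5)·(-165)] / -6000 = +0.009750
∂h/∂y = [145·(-0.5) − (-10)·(-0.8)] / -6000 = +0.01342
Head at (677183, 3150713) = 295.1 + (+0.009750)·(340) + (+0.01342)·(360) = 303.25 m.
That is higher than the 295.1 m at 1, so the point is upgradient.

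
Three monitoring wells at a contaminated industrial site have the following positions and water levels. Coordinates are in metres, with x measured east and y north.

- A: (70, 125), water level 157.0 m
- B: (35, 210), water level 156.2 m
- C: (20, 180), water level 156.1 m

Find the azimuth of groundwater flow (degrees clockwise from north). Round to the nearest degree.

Three-point gradient (reference A): Δ to B = (-35, 85, -0.8), Δ to C = (-50, 55, -0.9).
∂h/∂x = +0.01398, ∂h/∂y = -0.003656 (det = 2325).
Flow direction (−∇h) has components (-0.01398 E, +0.003656 N).
Azimuth = atan2(E, N) = atan2(-0.01398, +0.003656) = 284.7° ≈ 285°.

285°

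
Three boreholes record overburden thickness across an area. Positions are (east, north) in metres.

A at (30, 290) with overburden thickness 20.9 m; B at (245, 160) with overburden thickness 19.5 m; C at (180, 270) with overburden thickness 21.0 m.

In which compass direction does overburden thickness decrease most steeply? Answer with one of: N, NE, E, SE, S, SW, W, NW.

S

Three-point gradient (reference A): Δ to B = (215, -130, -1.4), Δ to C = (150, -20, +0.1).
∂d/∂x = +0.002697, ∂d/∂y = +0.01523 (det = 15200).
Steepest decrease is along −∇f = (-0.002697 E, -0.01523 N) → south.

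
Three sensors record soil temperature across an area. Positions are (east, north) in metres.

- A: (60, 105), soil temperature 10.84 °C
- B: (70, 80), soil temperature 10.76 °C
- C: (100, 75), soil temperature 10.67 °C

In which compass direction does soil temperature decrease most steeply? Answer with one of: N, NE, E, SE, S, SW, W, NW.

Differences from A: to B (Δx, Δy, Δh) = (10, -25, -0.08); to C = (40, -30, -0.17).
Determinant of the coordinate differences = 10·(-30) − 40·(-25) = 700.
∂T/∂x = [(-0.08)·(-30) − (-0.17)·(-25)] / 700 = -0.002643
∂T/∂y = [10·(-0.17) − 40·(-0.08)] / 700 = +0.002143
Steepest decrease is along −∇f = (+0.002643 E, -0.002143 N) → southeast.

SE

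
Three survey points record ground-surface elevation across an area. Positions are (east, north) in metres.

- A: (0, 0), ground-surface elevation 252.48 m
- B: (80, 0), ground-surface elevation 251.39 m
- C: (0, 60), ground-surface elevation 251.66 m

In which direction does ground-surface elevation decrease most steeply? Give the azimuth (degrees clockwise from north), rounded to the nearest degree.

045°

∂z/∂x = (251.39 − 252.48) / (80 − 0) = -0.01363
∂z/∂y = (251.66 − 252.48) / (60 − 0) = -0.01367
Steepest decrease is along −∇f: components (+0.01363 E, +0.01367 N).
Azimuth = atan2(+0.01363, +0.01367) = 44.9° ≈ 045°.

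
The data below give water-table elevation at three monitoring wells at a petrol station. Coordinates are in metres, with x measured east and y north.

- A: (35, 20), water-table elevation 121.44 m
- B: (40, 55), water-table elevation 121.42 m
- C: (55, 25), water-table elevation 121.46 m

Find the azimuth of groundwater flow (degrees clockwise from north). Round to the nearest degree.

302°

Taking A as reference: B−A = (5, 35, -0.02); C−A = (20, 5, +0.02).
Solve a·Δx + b·Δy = Δh: det = 5·5 − 20·35 = -675.
∂h/∂x = [(-0.02)·5 − (+0.02)·35] / -675 = +0.001185
∂h/∂y = [5·(+0.02) − 20·(-0.02)] / -675 = -0.0007407
Flow direction (−∇h) has components (-0.001185 E, +0.0007407 N).
Azimuth = atan2(E, N) = atan2(-0.001185, +0.0007407) = 302.0° ≈ 302°.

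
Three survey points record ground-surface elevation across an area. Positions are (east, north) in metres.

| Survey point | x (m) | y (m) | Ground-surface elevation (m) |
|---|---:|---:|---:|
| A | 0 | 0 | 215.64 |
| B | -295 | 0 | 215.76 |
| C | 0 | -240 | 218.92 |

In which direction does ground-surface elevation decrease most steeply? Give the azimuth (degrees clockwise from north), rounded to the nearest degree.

002°

∂z/∂x = (215.76 − 215.64) / (-295 − 0) = -0.0004068
∂z/∂y = (218.92 − 215.64) / (-240 − 0) = -0.01367
Steepest decrease is along −∇f: components (+0.0004068 E, +0.01367 N).
Azimuth = atan2(+0.0004068, +0.01367) = 1.7° ≈ 002°.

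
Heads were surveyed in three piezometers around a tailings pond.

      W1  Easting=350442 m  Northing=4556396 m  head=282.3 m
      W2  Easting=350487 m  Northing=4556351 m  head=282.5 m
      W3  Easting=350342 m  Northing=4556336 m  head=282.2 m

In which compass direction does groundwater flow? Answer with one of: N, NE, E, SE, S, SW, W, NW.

Differences from W1: to W2 (Δx, Δy, Δh) = (45, -45, +0.2); to W3 = (-100, -60, -0.1).
Solve a·Δx + b·Δy = Δh: det = 45·(-60) − (-100)·(-45) = -7200.
∂h/∂x = [(+0.2)·(-60) − (-0.1)·(-45)] / -7200 = +0.002292
∂h/∂y = [45·(-0.1) − (-100)·(+0.2)] / -7200 = -0.002153
Flow = −∇h = (-0.002292 east, +0.002153 north), which points northwest.

NW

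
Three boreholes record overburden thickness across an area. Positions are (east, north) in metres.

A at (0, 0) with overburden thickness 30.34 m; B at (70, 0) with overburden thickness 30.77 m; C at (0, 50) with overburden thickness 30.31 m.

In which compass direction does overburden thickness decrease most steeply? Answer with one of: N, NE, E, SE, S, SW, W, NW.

W

∂d/∂x = (30.77 − 30.34) / (70 − 0) = +0.006143
∂d/∂y = (30.31 − 30.34) / (50 − 0) = -0.0006000
Steepest decrease is along −∇f = (-0.006143 E, +0.0006000 N) → west.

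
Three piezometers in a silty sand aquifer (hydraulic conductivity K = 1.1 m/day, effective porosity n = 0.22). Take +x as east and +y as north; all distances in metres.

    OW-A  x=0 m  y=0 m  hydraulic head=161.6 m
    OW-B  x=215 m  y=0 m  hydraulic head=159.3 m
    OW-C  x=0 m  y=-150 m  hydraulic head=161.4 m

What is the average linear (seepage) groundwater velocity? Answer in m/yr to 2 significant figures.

20 m/yr

∂h/∂x = (159.3 − 161.6) / (215 − 0) = -0.01070
∂h/∂y = (161.4 − 161.6) / (-150 − 0) = +0.001333
|∇h| = √(-0.01070² + 0.001333²) = 0.01078
Seepage velocity v = K·i/n = 1.1 × 0.01078 / 0.22 = 0.0539 m/day = 19.69 m/yr.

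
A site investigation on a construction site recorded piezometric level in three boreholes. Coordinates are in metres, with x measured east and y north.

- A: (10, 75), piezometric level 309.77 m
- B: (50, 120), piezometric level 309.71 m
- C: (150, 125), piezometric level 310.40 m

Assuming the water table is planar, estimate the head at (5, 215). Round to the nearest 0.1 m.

308.6 m

Taking A as reference: B−A = (40, 45, -0.06); C−A = (140, 50, +0.63).
Determinant of the coordinate differences = 40·50 − 140·45 = -4300.
∂h/∂x = [(-0.06)·50 − (+0.63)·45] / -4300 = +0.007291
∂h/∂y = [40·(+0.63) − 140·(-0.06)] / -4300 = -0.007814
h(5, 215) = 309.77 + (+0.007291)·(-5) + (-0.007814)·(140) = 309.77 -0.036 -1.094 = 308.640 m.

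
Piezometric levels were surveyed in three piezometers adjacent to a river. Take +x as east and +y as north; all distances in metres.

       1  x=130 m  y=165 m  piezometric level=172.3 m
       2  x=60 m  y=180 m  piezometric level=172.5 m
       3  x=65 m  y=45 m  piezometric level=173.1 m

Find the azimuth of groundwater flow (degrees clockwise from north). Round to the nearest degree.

Differences from 1: to 2 (Δx, Δy, Δh) = (-70, 15, +0.2); to 3 = (-65, -120, +0.8).
Determinant of the coordinate differences = (-70)·(-120) − (-65)·15 = 9375.
∂h/∂x = [(+0.2)·(-120) − (+0.8)·15] / 9375 = -0.003840
∂h/∂y = [(-70)·(+0.8) − (-65)·(+0.2)] / 9375 = -0.004587
Flow direction (−∇h) has components (+0.003840 E, +0.004587 N).
Azimuth = atan2(E, N) = atan2(+0.003840, +0.004587) = 39.9° ≈ 040°.

040°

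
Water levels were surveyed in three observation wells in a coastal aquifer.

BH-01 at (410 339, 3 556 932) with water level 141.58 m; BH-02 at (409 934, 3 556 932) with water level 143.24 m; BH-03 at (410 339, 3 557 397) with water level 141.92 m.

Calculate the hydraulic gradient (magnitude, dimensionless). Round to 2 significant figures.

0.0042

∂h/∂x = (143.24 − 141.58) / (409934 − 410339) = -0.004099
∂h/∂y = (141.92 − 141.58) / (3557397 − 3556932) = +0.0007312
|∇h| = √(-0.004099² + 0.0007312²) = 0.004164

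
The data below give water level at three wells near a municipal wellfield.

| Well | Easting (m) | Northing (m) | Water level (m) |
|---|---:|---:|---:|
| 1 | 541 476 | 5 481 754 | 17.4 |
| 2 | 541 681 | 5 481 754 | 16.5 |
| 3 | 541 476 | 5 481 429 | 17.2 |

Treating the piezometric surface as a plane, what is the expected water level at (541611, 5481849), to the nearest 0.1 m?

16.9 m

∂h/∂x = (16.5 − 17.4) / (541681 − 541476) = -0.004390
∂h/∂y = (17.2 − 17.4) / (5481429 − 5481754) = +0.0006154
h(541611, 5481849) = 17.4 + (-0.004390)·(135) + (+0.0006154)·(95) = 17.4 -0.593 +0.058 = 16.866 m.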